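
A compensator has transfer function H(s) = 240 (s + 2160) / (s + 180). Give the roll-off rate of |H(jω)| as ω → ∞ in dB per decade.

With 1 zero and 1 pole, the high-frequency asymptotic slope is 20 × (1 − 1) = 0 dB/decade.

0 dB/decade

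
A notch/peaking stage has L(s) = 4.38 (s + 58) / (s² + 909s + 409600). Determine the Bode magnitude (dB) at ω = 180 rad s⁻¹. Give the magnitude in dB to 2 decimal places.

-53.92 dB

|j180 + 58| = √(180² + 58²) = 189.1
|(j180)² + 909(j180) + 409600| = |3.772e+05 + j1.6362e+05| = 4.112e+05
|L(j180)| = 4.38 × 189.1 / 4.112e+05 = 0.0020146
20 log₁₀(0.0020146) = -53.916 dB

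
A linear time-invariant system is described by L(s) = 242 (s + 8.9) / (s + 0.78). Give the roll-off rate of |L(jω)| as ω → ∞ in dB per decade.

With 1 zero and 1 pole, the high-frequency asymptotic slope is 20 × (1 − 1) = 0 dB/decade.

0 dB/decade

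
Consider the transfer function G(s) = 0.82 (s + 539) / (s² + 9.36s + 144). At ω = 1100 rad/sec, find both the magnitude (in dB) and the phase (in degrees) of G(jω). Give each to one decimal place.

|j1100 + 539| = √(1100² + 539²) = 1225
|(j1100)² + 9.36(j1100) + 144| = |-1.2099e+06 + j10296| = 1.21e+06
|G(j1100)| = 0.82 × 1225 / 1.21e+06 = 0.00083021
20 log₁₀(0.00083021) = -61.62 dB
∠(j1100 + 539) = arctan(1100/539) = 63.90°
∠[(j1100)² + 9.36(j1100) + 144] = ∠[-1.2099e+06 + j10296] = 179.51°
∠G(j1100) = 63.90° − 179.51° = -115.62°

|G| = -61.6 dB, ∠G = -115.6°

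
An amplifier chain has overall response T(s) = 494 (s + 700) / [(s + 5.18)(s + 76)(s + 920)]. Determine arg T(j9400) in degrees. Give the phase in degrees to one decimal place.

∠(j9400 + 700) = arctan(9400/700) = 85.74°
∠(j9400 + 5.18) = arctan(9400/5.18) = 89.97°
∠(j9400 + 76) = arctan(9400/76) = 89.54°
∠(j9400 + 920) = arctan(9400/920) = 84.41°
∠T(j9400) = 85.74° − (89.97° + 89.54° + 84.41°) = -178.17°

-178.2°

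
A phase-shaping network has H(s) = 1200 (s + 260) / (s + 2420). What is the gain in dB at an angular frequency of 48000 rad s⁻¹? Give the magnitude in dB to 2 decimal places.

61.57 dB

|j48000 + 260| = √(48000² + 260²) = 4.8e+04
|j48000 + 2420| = √(48000² + 2420²) = 4.806e+04
|H(j48000)| = 1200 × 4.8e+04 / 4.806e+04 = 1198.5
20 log₁₀(1198.5) = 61.573 dB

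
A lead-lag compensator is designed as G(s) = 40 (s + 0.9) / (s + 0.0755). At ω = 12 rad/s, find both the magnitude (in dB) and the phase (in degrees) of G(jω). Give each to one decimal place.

|G| = 32.1 dB, ∠G = -3.9°

|j12 + 0.9| = √(12² + 0.9²) = 12.03
|j12 + 0.0755| = √(12² + 0.0755²) = 12
|G(j12)| = 40 × 12.03 / 12 = 40.112
20 log₁₀(40.112) = 32.07 dB
∠(j12 + 0.9) = arctan(12/0.9) = 85.71°
∠(j12 + 0.0755) = arctan(12/0.0755) = 89.64°
∠G(j12) = 85.71° − 89.64° = -3.93°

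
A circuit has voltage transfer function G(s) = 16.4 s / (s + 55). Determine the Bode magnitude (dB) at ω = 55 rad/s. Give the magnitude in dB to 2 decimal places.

21.29 dB

|j55| = 55
|j55 + 55| = √(55² + 55²) = 77.78
|G(j55)| = 16.4 × 55 / 77.78 = 11.597
20 log₁₀(11.597) = 21.287 dB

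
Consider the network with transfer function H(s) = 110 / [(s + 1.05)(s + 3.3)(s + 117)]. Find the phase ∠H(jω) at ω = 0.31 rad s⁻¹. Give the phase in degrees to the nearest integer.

∠(j0.31 + 1.05) = arctan(0.31/1.05) = 16.45°
∠(j0.31 + 3.3) = arctan(0.31/3.3) = 5.37°
∠(j0.31 + 117) = arctan(0.31/117) = 0.15°
∠H(j0.31) = − (16.45° + 5.37° + 0.15°) = -21.97°

-22°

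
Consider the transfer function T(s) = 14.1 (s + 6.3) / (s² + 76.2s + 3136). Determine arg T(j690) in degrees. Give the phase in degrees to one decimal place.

-84.2 deg

∠(j690 + 6.3) = arctan(690/6.3) = 89.48°
∠[(j690)² + 76.2(j690) + 3136] = ∠[-4.7296e+05 + j52578] = 173.66°
∠T(j690) = 89.48° − 173.66° = -84.18°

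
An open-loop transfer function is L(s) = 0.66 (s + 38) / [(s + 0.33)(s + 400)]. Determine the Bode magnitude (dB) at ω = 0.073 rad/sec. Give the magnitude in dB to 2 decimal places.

-14.63 dB

|j0.073 + 38| = √(0.073² + 38²) = 38
|j0.073 + 0.33| = √(0.073² + 0.33²) = 0.338
|j0.073 + 400| = √(0.073² + 400²) = 400
|L(j0.073)| = 0.66 × 38 / (0.338 × 400) = 0.18552
20 log₁₀(0.18552) = -14.632 dB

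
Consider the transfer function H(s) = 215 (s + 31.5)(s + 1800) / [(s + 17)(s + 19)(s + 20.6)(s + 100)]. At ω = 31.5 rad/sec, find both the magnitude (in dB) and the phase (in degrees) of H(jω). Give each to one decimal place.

|H| = 10.4 dB, ∠H = -148.8 deg

|j31.5 + 31.5| = √(31.5² + 31.5²) = 44.55
|j31.5 + 1800| = √(31.5² + 1800²) = 1800
|j31.5 + 17| = √(31.5² + 17²) = 35.79
|j31.5 + 19| = √(31.5² + 19²) = 36.79
|j31.5 + 20.6| = √(31.5² + 20.6²) = 37.64
|j31.5 + 100| = √(31.5² + 100²) = 104.8
|H(j31.5)| = 215 × 44.55 × 1800 / (35.79 × 36.79 × 37.64 × 104.8) = 3.3184
20 log₁₀(3.3184) = 10.42 dB
∠(j31.5 + 31.5) = arctan(31.5/31.5) = 45.00°
∠(j31.5 + 1800) = arctan(31.5/1800) = 1.00°
∠(j31.5 + 17) = arctan(31.5/17) = 61.65°
∠(j31.5 + 19) = arctan(31.5/19) = 58.90°
∠(j31.5 + 20.6) = arctan(31.5/20.6) = 56.82°
∠(j31.5 + 100) = arctan(31.5/100) = 17.48°
∠H(j31.5) = 45.00° + 1.00° − (61.65° + 58.90° + 56.82° + 17.48°) = -148.85°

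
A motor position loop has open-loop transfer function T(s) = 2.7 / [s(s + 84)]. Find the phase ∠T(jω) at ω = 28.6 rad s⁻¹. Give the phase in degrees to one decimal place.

∠(j28.6 + 84) = arctan(28.6/84) = 18.80°
∠(j28.6) = 90.00°
∠T(j28.6) = − (18.80° + 90.00°) = -108.80°

-108.8°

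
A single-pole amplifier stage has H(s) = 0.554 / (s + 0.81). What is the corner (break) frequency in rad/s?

0.81 rad/s

The single real pole at s = −0.81 gives a corner at ω = 0.81 rad/s.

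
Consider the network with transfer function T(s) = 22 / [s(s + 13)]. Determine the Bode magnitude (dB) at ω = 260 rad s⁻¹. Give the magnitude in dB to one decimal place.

-69.8 dB

|j260 + 13| = √(260² + 13²) = 260.3
|j260| = 260
|T(j260)| = 22 / (260.3 × 260) = 0.00032504
20 log₁₀(0.00032504) = -69.76 dB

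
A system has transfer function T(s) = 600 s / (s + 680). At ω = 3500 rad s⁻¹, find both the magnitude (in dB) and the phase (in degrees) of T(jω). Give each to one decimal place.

|j3500| = 3500
|j3500 + 680| = √(3500² + 680²) = 3565
|T(j3500)| = 600 × 3500 / 3565 = 588.99
20 log₁₀(588.99) = 55.40 dB
∠(j3500) = 90.00°
∠(j3500 + 680) = arctan(3500/680) = 79.01°
∠T(j3500) = 90.00° − 79.01° = 10.99°

|T| = 55.4 dB, ∠T = 11.0°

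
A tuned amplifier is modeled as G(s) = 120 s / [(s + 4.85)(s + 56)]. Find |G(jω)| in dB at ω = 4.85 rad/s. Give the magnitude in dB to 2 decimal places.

|j4.85| = 4.85
|j4.85 + 4.85| = √(4.85² + 4.85²) = 6.859
|j4.85 + 56| = √(4.85² + 56²) = 56.21
|G(j4.85)| = 120 × 4.85 / (6.859 × 56.21) = 1.5096
20 log₁₀(1.5096) = 3.577 dB

3.58 dB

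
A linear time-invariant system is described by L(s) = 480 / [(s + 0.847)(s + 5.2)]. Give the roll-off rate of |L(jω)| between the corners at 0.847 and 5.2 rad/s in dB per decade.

-20 dB/decade

In this band the factors already past their corner are: pole at 0.847; net slope = -20 dB/decade.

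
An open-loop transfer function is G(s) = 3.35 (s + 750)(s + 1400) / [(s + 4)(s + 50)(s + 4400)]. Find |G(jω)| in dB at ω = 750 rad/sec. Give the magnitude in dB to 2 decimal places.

|j750 + 750| = √(750² + 750²) = 1061
|j750 + 1400| = √(750² + 1400²) = 1588
|j750 + 4| = √(750² + 4²) = 750
|j750 + 50| = √(750² + 50²) = 751.7
|j750 + 4400| = √(750² + 4400²) = 4463
|G(j750)| = 3.35 × 1061 × 1588 / (750 × 751.7 × 4463) = 0.0022427
20 log₁₀(0.0022427) = -52.985 dB

-52.98 dB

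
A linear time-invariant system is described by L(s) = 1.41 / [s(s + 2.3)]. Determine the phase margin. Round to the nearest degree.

76°

Gain crossover: |L(jω)| = 1 at ω ≈ 0.594 rad/s.
∠L(j0.594) = −90° − arctan(0.594/2.3) ≈ -104.47°
PM = 180° + (-104.47°) = 75.53°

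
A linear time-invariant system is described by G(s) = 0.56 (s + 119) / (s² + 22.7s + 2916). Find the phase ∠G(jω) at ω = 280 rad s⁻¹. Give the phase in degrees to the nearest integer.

-108°

∠(j280 + 119) = arctan(280/119) = 66.97°
∠[(j280)² + 22.7(j280) + 2916] = ∠[-75484 + j6356] = 175.19°
∠G(j280) = 66.97° − 175.19° = -108.21°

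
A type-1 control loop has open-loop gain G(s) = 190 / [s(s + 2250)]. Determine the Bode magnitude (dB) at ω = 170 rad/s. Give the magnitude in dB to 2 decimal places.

-66.10 dB

|j170 + 2250| = √(170² + 2250²) = 2256
|j170| = 170
|G(j170)| = 190 / (2256 × 170) = 0.00049532
20 log₁₀(0.00049532) = -66.102 dB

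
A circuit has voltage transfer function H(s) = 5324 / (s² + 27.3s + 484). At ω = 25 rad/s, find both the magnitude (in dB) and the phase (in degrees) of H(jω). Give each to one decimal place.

|H| = 17.7 dB, ∠H = -101.7°

|(j25)² + 27.3(j25) + 484| = |-141 + j682.5| = 696.9
|H(j25)| = 5324 / 696.9 = 7.6394
20 log₁₀(7.6394) = 17.66 dB
∠[(j25)² + 27.3(j25) + 484] = ∠[-141 + j682.5] = 101.67°
∠H(j25) = −101.67° = -101.67°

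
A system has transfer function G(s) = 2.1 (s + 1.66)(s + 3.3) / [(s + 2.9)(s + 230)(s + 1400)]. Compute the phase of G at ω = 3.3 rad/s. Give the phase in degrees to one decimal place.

58.6 deg

∠(j3.3 + 1.66) = arctan(3.3/1.66) = 63.30°
∠(j3.3 + 3.3) = arctan(3.3/3.3) = 45.00°
∠(j3.3 + 2.9) = arctan(3.3/2.9) = 48.69°
∠(j3.3 + 230) = arctan(3.3/230) = 0.82°
∠(j3.3 + 1400) = arctan(3.3/1400) = 0.14°
∠G(j3.3) = 63.30° + 45.00° − (48.69° + 0.82° + 0.14°) = 58.65°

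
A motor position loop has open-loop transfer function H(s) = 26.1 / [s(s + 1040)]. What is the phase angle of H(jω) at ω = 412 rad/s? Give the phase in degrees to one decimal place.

-111.6°

∠(j412 + 1040) = arctan(412/1040) = 21.61°
∠(j412) = 90.00°
∠H(j412) = − (21.61° + 90.00°) = -111.61°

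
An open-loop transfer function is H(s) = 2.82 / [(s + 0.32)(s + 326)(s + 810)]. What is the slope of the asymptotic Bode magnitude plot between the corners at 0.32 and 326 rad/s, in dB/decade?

-20 dB/decade

In this band the factors already past their corner are: pole at 0.32; net slope = -20 dB/decade.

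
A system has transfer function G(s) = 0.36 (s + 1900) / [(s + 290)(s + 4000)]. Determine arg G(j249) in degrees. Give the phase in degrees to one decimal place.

∠(j249 + 1900) = arctan(249/1900) = 7.47°
∠(j249 + 290) = arctan(249/290) = 40.65°
∠(j249 + 4000) = arctan(249/4000) = 3.56°
∠G(j249) = 7.47° − (40.65° + 3.56°) = -36.75°

-36.7°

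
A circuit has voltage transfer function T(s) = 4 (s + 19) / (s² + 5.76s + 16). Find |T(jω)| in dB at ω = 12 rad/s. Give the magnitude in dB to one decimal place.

-4.2 dB

|j12 + 19| = √(12² + 19²) = 22.47
|(j12)² + 5.76(j12) + 16| = |-128 + j69.12| = 145.5
|T(j12)| = 4 × 22.47 / 145.5 = 0.61792
20 log₁₀(0.61792) = -4.18 dB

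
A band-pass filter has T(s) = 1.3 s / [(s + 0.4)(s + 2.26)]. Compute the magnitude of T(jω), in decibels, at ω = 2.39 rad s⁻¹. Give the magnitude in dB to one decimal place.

|j2.39| = 2.39
|j2.39 + 0.4| = √(2.39² + 0.4²) = 2.423
|j2.39 + 2.26| = √(2.39² + 2.26²) = 3.289
|T(j2.39)| = 1.3 × 2.39 / (2.423 × 3.289) = 0.3898
20 log₁₀(0.3898) = -8.18 dB

-8.2 dB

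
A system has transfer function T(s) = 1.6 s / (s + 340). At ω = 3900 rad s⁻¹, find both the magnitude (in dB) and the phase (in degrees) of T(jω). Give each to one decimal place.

|j3900| = 3900
|j3900 + 340| = √(3900² + 340²) = 3915
|T(j3900)| = 1.6 × 3900 / 3915 = 1.594
20 log₁₀(1.594) = 4.05 dB
∠(j3900) = 90.00°
∠(j3900 + 340) = arctan(3900/340) = 85.02°
∠T(j3900) = 90.00° − 85.02° = 4.98°

|T| = 4.0 dB, ∠T = 5.0°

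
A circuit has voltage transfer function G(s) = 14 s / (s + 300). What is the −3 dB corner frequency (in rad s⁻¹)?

For a single-pole high-pass, the −3 dB point is at the pole: ω = 300 rad s⁻¹.

300 rad s⁻¹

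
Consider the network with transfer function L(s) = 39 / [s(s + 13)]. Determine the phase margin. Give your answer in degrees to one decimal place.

77.3°

Gain crossover: |L(jω)| = 1 at ω ≈ 2.93 rad/sec.
∠L(j2.93) = −90° − arctan(2.93/13) ≈ -102.69°
PM = 180° + (-102.69°) = 77.31°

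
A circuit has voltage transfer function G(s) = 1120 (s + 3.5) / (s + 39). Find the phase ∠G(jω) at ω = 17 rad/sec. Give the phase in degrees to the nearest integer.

∠(j17 + 3.5) = arctan(17/3.5) = 78.37°
∠(j17 + 39) = arctan(17/39) = 23.55°
∠G(j17) = 78.37° − 23.55° = 54.81°

55 deg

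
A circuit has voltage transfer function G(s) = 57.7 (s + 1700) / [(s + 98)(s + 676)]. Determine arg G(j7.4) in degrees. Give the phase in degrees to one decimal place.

-4.7°

∠(j7.4 + 1700) = arctan(7.4/1700) = 0.25°
∠(j7.4 + 98) = arctan(7.4/98) = 4.32°
∠(j7.4 + 676) = arctan(7.4/676) = 0.63°
∠G(j7.4) = 0.25° − (4.32° + 0.63°) = -4.70°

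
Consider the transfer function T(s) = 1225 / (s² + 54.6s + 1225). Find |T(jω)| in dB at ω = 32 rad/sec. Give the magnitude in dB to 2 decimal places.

|(j32)² + 54.6(j32) + 1225| = |201 + j1747.2| = 1759
|T(j32)| = 1225 / 1759 = 0.69653
20 log₁₀(0.69653) = -3.141 dB

-3.14 dB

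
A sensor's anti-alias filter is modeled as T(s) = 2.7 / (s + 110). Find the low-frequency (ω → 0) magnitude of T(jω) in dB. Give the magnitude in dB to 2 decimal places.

-32.20 dB

T(0) = 2.7 / 110 = 0.024545
20 log₁₀(0.024545) = -32.201 dB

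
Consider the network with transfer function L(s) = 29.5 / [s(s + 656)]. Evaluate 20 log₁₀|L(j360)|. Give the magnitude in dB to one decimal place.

|j360 + 656| = √(360² + 656²) = 748.3
|j360| = 360
|L(j360)| = 29.5 / (748.3 × 360) = 0.00010951
20 log₁₀(0.00010951) = -79.21 dB

-79.2 dB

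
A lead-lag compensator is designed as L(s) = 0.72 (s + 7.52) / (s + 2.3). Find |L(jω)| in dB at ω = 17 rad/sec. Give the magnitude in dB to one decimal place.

-2.2 dB

|j17 + 7.52| = √(17² + 7.52²) = 18.59
|j17 + 2.3| = √(17² + 2.3²) = 17.15
|L(j17)| = 0.72 × 18.59 / 17.15 = 0.78019
20 log₁₀(0.78019) = -2.16 dB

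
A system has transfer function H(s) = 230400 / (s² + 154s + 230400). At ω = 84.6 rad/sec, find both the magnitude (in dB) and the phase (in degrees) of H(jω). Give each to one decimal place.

|(j84.6)² + 154(j84.6) + 230400| = |2.2324e+05 + j13028| = 2.236e+05
|H(j84.6)| = 230400 / 2.236e+05 = 1.0303
20 log₁₀(1.0303) = 0.26 dB
∠[(j84.6)² + 154(j84.6) + 230400] = ∠[2.2324e+05 + j13028] = 3.34°
∠H(j84.6) = −3.34° = -3.34°

|H| = 0.3 dB, ∠H = -3.3°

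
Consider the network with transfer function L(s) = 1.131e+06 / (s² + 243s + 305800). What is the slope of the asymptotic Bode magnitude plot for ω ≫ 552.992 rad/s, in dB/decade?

With 0 zeros and 2 poles, the high-frequency asymptotic slope is 20 × (0 − 2) = -40 dB/decade.

-40 dB/decade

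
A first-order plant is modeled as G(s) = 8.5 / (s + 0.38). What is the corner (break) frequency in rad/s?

The single real pole at s = −0.38 gives a corner at ω = 0.38 rad/s.

0.38 rad/s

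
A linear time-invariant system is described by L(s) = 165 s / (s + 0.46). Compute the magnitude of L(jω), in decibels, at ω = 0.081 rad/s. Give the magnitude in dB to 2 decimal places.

|j0.081| = 0.081
|j0.081 + 0.46| = √(0.081² + 0.46²) = 0.4671
|L(j0.081)| = 165 × 0.081 / 0.4671 = 28.614
20 log₁₀(28.614) = 29.132 dB

29.13 dB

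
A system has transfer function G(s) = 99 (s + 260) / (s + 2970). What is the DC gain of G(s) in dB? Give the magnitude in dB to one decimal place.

G(0) = 99 × 260 / 2970 = 8.6667
20 log₁₀(8.6667) = 18.76 dB

18.8 dB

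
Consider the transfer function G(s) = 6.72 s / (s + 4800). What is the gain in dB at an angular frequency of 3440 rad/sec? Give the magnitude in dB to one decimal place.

|j3440| = 3440
|j3440 + 4800| = √(3440² + 4800²) = 5905
|G(j3440)| = 6.72 × 3440 / 5905 = 3.9145
20 log₁₀(3.9145) = 11.85 dB

11.9 dB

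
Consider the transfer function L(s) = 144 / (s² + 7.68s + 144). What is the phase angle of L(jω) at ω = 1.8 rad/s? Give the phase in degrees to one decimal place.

-5.6°

∠[(j1.8)² + 7.68(j1.8) + 144] = ∠[140.76 + j13.824] = 5.61°
∠L(j1.8) = −5.61° = -5.61°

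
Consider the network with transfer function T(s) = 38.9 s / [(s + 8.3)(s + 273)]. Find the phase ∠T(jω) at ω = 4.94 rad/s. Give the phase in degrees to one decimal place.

58.2°

∠(j4.94) = 90.00°
∠(j4.94 + 8.3) = arctan(4.94/8.3) = 30.76°
∠(j4.94 + 273) = arctan(4.94/273) = 1.04°
∠T(j4.94) = 90.00° − (30.76° + 1.04°) = 58.20°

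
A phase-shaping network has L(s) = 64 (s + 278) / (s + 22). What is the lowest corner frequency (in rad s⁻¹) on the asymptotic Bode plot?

22 rad s⁻¹

Break frequencies occur at each pole and zero magnitude: 22 rad s⁻¹, 278 rad s⁻¹.
The lowest is 22 rad s⁻¹.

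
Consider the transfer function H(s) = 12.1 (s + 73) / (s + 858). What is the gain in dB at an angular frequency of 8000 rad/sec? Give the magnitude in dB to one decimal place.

21.6 dB

|j8000 + 73| = √(8000² + 73²) = 8000
|j8000 + 858| = √(8000² + 858²) = 8046
|H(j8000)| = 12.1 × 8000 / 8046 = 12.032
20 log₁₀(12.032) = 21.61 dB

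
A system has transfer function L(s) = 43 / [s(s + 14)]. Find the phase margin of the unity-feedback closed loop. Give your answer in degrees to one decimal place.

Gain crossover: |L(jω)| = 1 at ω ≈ 3 rad/s.
∠L(j3) = −90° − arctan(3/14) ≈ -102.11°
PM = 180° + (-102.11°) = 77.89°

77.9 deg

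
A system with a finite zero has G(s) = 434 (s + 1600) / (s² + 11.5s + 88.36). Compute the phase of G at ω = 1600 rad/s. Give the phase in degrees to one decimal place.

∠(j1600 + 1600) = arctan(1600/1600) = 45.00°
∠[(j1600)² + 11.5(j1600) + 88.36] = ∠[-2.5599e+06 + j18400] = 179.59°
∠G(j1600) = 45.00° − 179.59° = -134.59°

-134.6°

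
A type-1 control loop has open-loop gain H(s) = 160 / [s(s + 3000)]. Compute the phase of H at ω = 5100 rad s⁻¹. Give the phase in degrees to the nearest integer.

-150°

∠(j5100 + 3000) = arctan(5100/3000) = 59.53°
∠(j5100) = 90.00°
∠H(j5100) = − (59.53° + 90.00°) = -149.53°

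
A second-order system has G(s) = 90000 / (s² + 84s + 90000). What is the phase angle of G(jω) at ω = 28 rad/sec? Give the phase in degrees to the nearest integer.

-2°

∠[(j28)² + 84(j28) + 90000] = ∠[89216 + j2352] = 1.51°
∠G(j28) = −1.51° = -1.51°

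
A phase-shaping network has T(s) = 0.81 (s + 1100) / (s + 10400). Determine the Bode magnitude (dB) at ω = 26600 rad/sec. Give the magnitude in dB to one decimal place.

|j26600 + 1100| = √(26600² + 1100²) = 2.662e+04
|j26600 + 10400| = √(26600² + 10400²) = 2.856e+04
|T(j26600)| = 0.81 × 2.662e+04 / 2.856e+04 = 0.75504
20 log₁₀(0.75504) = -2.44 dB

-2.4 dB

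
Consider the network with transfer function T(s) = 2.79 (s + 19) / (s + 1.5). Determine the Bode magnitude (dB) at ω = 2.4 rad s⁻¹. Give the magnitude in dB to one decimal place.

25.5 dB

|j2.4 + 19| = √(2.4² + 19²) = 19.15
|j2.4 + 1.5| = √(2.4² + 1.5²) = 2.83
|T(j2.4)| = 2.79 × 19.15 / 2.83 = 18.879
20 log₁₀(18.879) = 25.52 dB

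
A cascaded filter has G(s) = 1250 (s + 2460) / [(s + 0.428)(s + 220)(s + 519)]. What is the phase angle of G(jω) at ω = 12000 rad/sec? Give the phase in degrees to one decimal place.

∠(j12000 + 2460) = arctan(12000/2460) = 78.41°
∠(j12000 + 0.428) = arctan(12000/0.428) = 90.00°
∠(j12000 + 220) = arctan(12000/220) = 88.95°
∠(j12000 + 519) = arctan(12000/519) = 87.52°
∠G(j12000) = 78.41° − (90.00° + 88.95° + 87.52°) = -188.06°

-188.1°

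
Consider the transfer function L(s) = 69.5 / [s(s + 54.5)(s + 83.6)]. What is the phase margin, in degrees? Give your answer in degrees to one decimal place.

90.0 deg

Gain crossover: |L(jω)| = 1 at ω ≈ 0.0153 rad s⁻¹.
∠L(j0.0153) = −90° − arctan(0.0153/54.5) − arctan(0.0153/83.6) ≈ -90.03°
PM = 180° + (-90.03°) = 89.97°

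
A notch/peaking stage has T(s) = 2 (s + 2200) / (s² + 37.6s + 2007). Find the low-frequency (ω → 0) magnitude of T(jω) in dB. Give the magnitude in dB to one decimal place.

6.8 dB

T(0) = 2 × 2200 / 2007 = 2.1923
20 log₁₀(2.1923) = 6.82 dB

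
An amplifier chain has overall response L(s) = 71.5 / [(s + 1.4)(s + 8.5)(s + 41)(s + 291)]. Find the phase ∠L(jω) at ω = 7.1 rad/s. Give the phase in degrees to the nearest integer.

-130 deg

∠(j7.1 + 1.4) = arctan(7.1/1.4) = 78.85°
∠(j7.1 + 8.5) = arctan(7.1/8.5) = 39.87°
∠(j7.1 + 41) = arctan(7.1/41) = 9.82°
∠(j7.1 + 291) = arctan(7.1/291) = 1.40°
∠L(j7.1) = − (78.85° + 39.87° + 9.82° + 1.40°) = -129.94°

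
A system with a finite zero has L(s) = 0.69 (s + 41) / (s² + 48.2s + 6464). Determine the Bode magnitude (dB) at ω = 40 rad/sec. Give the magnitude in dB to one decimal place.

-42.4 dB

|j40 + 41| = √(40² + 41²) = 57.28
|(j40)² + 48.2(j40) + 6464| = |4864 + j1928| = 5232
|L(j40)| = 0.69 × 57.28 / 5232 = 0.0075539
20 log₁₀(0.0075539) = -42.44 dB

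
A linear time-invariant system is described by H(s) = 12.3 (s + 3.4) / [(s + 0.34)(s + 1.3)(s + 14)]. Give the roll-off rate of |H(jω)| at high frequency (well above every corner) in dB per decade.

-40 dB/decade

With 1 zero and 3 poles, the high-frequency asymptotic slope is 20 × (1 − 3) = -40 dB/decade.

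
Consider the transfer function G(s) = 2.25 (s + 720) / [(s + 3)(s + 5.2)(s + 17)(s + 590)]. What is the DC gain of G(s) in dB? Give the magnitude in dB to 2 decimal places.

-39.70 dB

G(0) = 2.25 × 720 / (3 × 5.2 × 17 × 590) = 0.010354
20 log₁₀(0.010354) = -39.698 dB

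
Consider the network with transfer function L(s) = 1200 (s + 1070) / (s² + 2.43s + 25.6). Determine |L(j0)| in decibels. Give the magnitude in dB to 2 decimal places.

L(0) = 1200 × 1070 / 25.6 = 50156
20 log₁₀(50156) = 94.007 dB

94.01 dB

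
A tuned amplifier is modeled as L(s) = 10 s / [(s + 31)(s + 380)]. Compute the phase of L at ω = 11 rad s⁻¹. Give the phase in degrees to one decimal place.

68.8°

∠(j11) = 90.00°
∠(j11 + 31) = arctan(11/31) = 19.54°
∠(j11 + 380) = arctan(11/380) = 1.66°
∠L(j11) = 90.00° − (19.54° + 1.66°) = 68.81°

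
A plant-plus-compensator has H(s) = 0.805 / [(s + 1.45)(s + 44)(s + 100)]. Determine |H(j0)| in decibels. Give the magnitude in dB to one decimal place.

H(0) = 0.805 / (1.45 × 44 × 100) = 0.00012618
20 log₁₀(0.00012618) = -77.98 dB

-78.0 dB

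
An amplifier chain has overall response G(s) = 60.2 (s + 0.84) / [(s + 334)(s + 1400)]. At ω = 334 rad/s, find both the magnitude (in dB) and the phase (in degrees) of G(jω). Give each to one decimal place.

|j334 + 0.84| = √(334² + 0.84²) = 334
|j334 + 334| = √(334² + 334²) = 472.3
|j334 + 1400| = √(334² + 1400²) = 1439
|G(j334)| = 60.2 × 334 / (472.3 × 1439) = 0.029576
20 log₁₀(0.029576) = -30.58 dB
∠(j334 + 0.84) = arctan(334/0.84) = 89.86°
∠(j334 + 334) = arctan(334/334) = 45.00°
∠(j334 + 1400) = arctan(334/1400) = 13.42°
∠G(j334) = 89.86° − (45.00° + 13.42°) = 31.44°

|G| = -30.6 dB, ∠G = 31.4°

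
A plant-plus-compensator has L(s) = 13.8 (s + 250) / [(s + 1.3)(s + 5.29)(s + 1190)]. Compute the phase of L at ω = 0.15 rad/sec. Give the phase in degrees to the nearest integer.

-8 deg

∠(j0.15 + 250) = arctan(0.15/250) = 0.03°
∠(j0.15 + 1.3) = arctan(0.15/1.3) = 6.58°
∠(j0.15 + 5.29) = arctan(0.15/5.29) = 1.62°
∠(j0.15 + 1190) = arctan(0.15/1190) = 0.01°
∠L(j0.15) = 0.03° − (6.58° + 1.62° + 0.01°) = -8.18°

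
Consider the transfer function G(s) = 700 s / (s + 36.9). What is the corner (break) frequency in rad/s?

36.9 rad/s

The single real pole at s = −36.9 gives a corner at ω = 36.9 rad/s.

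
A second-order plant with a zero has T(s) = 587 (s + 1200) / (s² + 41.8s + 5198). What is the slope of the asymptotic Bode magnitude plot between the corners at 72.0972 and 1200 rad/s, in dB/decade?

-40 dB/decade

In this band the factors already past their corner are: complex pole pair at ωₙ ≈ 72.1; net slope = -40 dB/decade.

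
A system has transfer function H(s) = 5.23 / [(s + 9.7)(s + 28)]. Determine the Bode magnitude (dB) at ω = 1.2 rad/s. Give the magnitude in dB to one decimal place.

|j1.2 + 9.7| = √(1.2² + 9.7²) = 9.774
|j1.2 + 28| = √(1.2² + 28²) = 28.03
|H(j1.2)| = 5.23 / (9.774 × 28.03) = 0.019093
20 log₁₀(0.019093) = -34.38 dB

-34.4 dB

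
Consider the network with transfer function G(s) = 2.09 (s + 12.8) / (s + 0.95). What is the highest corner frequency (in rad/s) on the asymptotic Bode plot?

12.8 rad/s

Break frequencies occur at each pole and zero magnitude: 0.95 rad/s, 12.8 rad/s.
The highest is 12.8 rad/s.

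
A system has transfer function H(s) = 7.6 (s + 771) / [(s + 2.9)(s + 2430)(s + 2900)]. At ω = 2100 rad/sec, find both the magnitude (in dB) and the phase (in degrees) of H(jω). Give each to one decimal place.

|H| = -123.0 dB, ∠H = -96.8°

|j2100 + 771| = √(2100² + 771²) = 2237
|j2100 + 2.9| = √(2100² + 2.9²) = 2100
|j2100 + 2430| = √(2100² + 2430²) = 3212
|j2100 + 2900| = √(2100² + 2900²) = 3581
|H(j2100)| = 7.6 × 2237 / (2100 × 3212 × 3581) = 7.0404e-07
20 log₁₀(7.0404e-07) = -123.05 dB
∠(j2100 + 771) = arctan(2100/771) = 69.84°
∠(j2100 + 2.9) = arctan(2100/2.9) = 89.92°
∠(j2100 + 2430) = arctan(2100/2430) = 40.83°
∠(j2100 + 2900) = arctan(2100/2900) = 35.91°
∠H(j2100) = 69.84° − (89.92° + 40.83° + 35.91°) = -96.82°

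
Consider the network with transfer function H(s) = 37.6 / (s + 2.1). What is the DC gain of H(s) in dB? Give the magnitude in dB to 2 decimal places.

25.06 dB

H(0) = 37.6 / 2.1 = 17.905
20 log₁₀(17.905) = 25.059 dB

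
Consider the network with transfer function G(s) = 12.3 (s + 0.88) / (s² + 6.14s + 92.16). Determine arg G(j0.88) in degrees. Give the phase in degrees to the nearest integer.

42°

∠(j0.88 + 0.88) = arctan(0.88/0.88) = 45.00°
∠[(j0.88)² + 6.14(j0.88) + 92.16] = ∠[91.386 + j5.4032] = 3.38°
∠G(j0.88) = 45.00° − 3.38° = 41.62°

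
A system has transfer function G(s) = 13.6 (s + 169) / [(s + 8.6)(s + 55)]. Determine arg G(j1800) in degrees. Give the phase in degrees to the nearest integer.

∠(j1800 + 169) = arctan(1800/169) = 84.64°
∠(j1800 + 8.6) = arctan(1800/8.6) = 89.73°
∠(j1800 + 55) = arctan(1800/55) = 88.25°
∠G(j1800) = 84.64° − (89.73° + 88.25°) = -93.34°

-93°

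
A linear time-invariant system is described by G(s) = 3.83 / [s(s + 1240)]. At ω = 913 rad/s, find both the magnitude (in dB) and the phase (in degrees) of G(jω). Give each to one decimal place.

|G| = -111.3 dB, ∠G = -126.4 deg

|j913 + 1240| = √(913² + 1240²) = 1540
|j913| = 913
|G(j913)| = 3.83 / (1540 × 913) = 2.7242e-06
20 log₁₀(2.7242e-06) = -111.30 dB
∠(j913 + 1240) = arctan(913/1240) = 36.36°
∠(j913) = 90.00°
∠G(j913) = − (36.36° + 90.00°) = -126.36°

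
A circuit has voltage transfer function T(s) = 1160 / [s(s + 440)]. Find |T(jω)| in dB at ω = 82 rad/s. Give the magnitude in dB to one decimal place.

|j82 + 440| = √(82² + 440²) = 447.6
|j82| = 82
|T(j82)| = 1160 / (447.6 × 82) = 0.031607
20 log₁₀(0.031607) = -30.00 dB

-30.0 dB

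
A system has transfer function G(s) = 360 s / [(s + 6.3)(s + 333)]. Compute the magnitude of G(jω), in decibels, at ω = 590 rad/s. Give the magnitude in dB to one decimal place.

|j590| = 590
|j590 + 6.3| = √(590² + 6.3²) = 590
|j590 + 333| = √(590² + 333²) = 677.5
|G(j590)| = 360 × 590 / (590 × 677.5) = 0.53135
20 log₁₀(0.53135) = -5.49 dB

-5.5 dB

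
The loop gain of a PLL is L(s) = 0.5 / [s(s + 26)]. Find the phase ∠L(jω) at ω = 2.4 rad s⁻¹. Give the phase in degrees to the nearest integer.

-95°

∠(j2.4 + 26) = arctan(2.4/26) = 5.27°
∠(j2.4) = 90.00°
∠L(j2.4) = − (5.27° + 90.00°) = -95.27°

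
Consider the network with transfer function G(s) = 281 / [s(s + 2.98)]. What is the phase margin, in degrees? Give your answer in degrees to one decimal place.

Gain crossover: |G(jω)| = 1 at ω ≈ 16.6 rad/sec.
∠G(j16.6) = −90° − arctan(16.6/2.98) ≈ -169.84°
PM = 180° + (-169.84°) = 10.16°

10.2°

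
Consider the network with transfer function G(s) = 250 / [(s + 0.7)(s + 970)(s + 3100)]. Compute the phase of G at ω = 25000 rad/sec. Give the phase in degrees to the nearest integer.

-261°

∠(j25000 + 0.7) = arctan(25000/0.7) = 90.00°
∠(j25000 + 970) = arctan(25000/970) = 87.78°
∠(j25000 + 3100) = arctan(25000/3100) = 82.93°
∠G(j25000) = − (90.00° + 87.78° + 82.93°) = -260.71°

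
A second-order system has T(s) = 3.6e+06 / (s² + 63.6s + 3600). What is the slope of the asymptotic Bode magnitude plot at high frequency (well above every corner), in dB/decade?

-40 dB/decade

With 0 zeros and 2 poles, the high-frequency asymptotic slope is 20 × (0 − 2) = -40 dB/decade.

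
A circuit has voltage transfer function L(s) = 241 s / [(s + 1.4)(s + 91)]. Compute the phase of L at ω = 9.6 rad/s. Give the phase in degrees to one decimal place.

2.3°

∠(j9.6) = 90.00°
∠(j9.6 + 1.4) = arctan(9.6/1.4) = 81.70°
∠(j9.6 + 91) = arctan(9.6/91) = 6.02°
∠L(j9.6) = 90.00° − (81.70° + 6.02°) = 2.28°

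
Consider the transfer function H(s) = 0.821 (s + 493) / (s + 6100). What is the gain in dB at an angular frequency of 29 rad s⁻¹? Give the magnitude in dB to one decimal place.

|j29 + 493| = √(29² + 493²) = 493.9
|j29 + 6100| = √(29² + 6100²) = 6100
|H(j29)| = 0.821 × 493.9 / 6100 = 0.066467
20 log₁₀(0.066467) = -23.55 dB

-23.5 dB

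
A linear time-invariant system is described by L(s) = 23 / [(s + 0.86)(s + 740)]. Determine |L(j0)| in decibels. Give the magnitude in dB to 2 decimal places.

-28.84 dB

L(0) = 23 / (0.86 × 740) = 0.036141
20 log₁₀(0.036141) = -28.840 dB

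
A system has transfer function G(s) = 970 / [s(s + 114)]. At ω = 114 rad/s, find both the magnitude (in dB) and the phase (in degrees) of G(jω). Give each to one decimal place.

|j114 + 114| = √(114² + 114²) = 161.2
|j114| = 114
|G(j114)| = 970 / (161.2 × 114) = 0.052777
20 log₁₀(0.052777) = -25.55 dB
∠(j114 + 114) = arctan(114/114) = 45.00°
∠(j114) = 90.00°
∠G(j114) = − (45.00° + 90.00°) = -135.00°

|G| = -25.6 dB, ∠G = -135.0 deg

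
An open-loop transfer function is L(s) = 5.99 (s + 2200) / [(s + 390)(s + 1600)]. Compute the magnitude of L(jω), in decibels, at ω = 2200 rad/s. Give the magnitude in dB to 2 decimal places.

-50.27 dB

|j2200 + 2200| = √(2200² + 2200²) = 3111
|j2200 + 390| = √(2200² + 390²) = 2234
|j2200 + 1600| = √(2200² + 1600²) = 2720
|L(j2200)| = 5.99 × 3111 / (2234 × 2720) = 0.0030662
20 log₁₀(0.0030662) = -50.268 dB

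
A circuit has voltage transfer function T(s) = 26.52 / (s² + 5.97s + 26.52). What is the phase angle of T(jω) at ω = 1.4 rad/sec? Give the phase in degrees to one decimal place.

-18.8°

∠[(j1.4)² + 5.97(j1.4) + 26.52] = ∠[24.56 + j8.358] = 18.79°
∠T(j1.4) = −18.79° = -18.79°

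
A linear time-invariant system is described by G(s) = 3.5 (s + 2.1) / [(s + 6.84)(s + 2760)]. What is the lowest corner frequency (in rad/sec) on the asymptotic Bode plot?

Break frequencies occur at each pole and zero magnitude: 2.1 rad/sec, 6.84 rad/sec, 2760 rad/sec.
The lowest is 2.1 rad/sec.

2.1 rad/sec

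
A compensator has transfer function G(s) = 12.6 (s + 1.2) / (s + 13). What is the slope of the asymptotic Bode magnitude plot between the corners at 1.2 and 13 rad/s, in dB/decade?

20 dB/decade

In this band the factors already past their corner are: zero at 1.2; net slope = 20 dB/decade.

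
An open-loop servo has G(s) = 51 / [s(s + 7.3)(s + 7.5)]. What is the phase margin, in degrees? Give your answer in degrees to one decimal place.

Gain crossover: |G(jω)| = 1 at ω ≈ 0.917 rad/sec.
∠G(j0.917) = −90° − arctan(0.917/7.3) − arctan(0.917/7.5) ≈ -104.14°
PM = 180° + (-104.14°) = 75.86°

75.9°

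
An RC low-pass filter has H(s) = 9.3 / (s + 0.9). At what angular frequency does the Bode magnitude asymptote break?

0.9 rad s⁻¹

The single real pole at s = −0.9 gives a corner at ω = 0.9 rad s⁻¹.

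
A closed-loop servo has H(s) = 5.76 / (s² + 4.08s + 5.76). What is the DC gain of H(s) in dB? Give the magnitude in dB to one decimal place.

0.0 dB

H(0) = 5.76 / 5.76 = 1
20 log₁₀(1) = 0.00 dB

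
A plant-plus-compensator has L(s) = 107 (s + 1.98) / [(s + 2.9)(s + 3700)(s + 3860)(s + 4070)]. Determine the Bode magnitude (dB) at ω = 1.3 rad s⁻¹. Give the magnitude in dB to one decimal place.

|j1.3 + 1.98| = √(1.3² + 1.98²) = 2.369
|j1.3 + 2.9| = √(1.3² + 2.9²) = 3.178
|j1.3 + 3700| = √(1.3² + 3700²) = 3700
|j1.3 + 3860| = √(1.3² + 3860²) = 3860
|j1.3 + 4070| = √(1.3² + 4070²) = 4070
|L(j1.3)| = 107 × 2.369 / (3.178 × 3700 × 3860 × 4070) = 1.3719e-09
20 log₁₀(1.3719e-09) = -177.25 dB

-177.3 dB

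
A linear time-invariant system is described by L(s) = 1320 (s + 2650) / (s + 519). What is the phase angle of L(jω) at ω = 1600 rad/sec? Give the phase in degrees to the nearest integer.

∠(j1600 + 2650) = arctan(1600/2650) = 31.12°
∠(j1600 + 519) = arctan(1600/519) = 72.03°
∠L(j1600) = 31.12° − 72.03° = -40.91°

-41 deg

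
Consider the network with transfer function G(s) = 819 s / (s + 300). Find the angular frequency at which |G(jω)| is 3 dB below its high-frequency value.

For a single-pole high-pass, the −3 dB point is at the pole: ω = 300 rad/s.

300 rad/s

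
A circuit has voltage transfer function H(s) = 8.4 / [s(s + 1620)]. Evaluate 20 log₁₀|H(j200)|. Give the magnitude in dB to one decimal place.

-91.8 dB

|j200 + 1620| = √(200² + 1620²) = 1632
|j200| = 200
|H(j200)| = 8.4 / (1632 × 200) = 2.5731e-05
20 log₁₀(2.5731e-05) = -91.79 dB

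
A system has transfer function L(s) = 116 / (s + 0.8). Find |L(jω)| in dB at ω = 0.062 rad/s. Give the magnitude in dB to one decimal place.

43.2 dB

|j0.062 + 0.8| = √(0.062² + 0.8²) = 0.8024
|L(j0.062)| = 116 / 0.8024 = 144.57
20 log₁₀(144.57) = 43.20 dB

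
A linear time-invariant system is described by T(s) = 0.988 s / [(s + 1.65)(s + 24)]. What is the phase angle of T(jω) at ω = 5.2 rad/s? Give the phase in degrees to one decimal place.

5.4 deg

∠(j5.2) = 90.00°
∠(j5.2 + 1.65) = arctan(5.2/1.65) = 72.40°
∠(j5.2 + 24) = arctan(5.2/24) = 12.23°
∠T(j5.2) = 90.00° − (72.40° + 12.23°) = 5.38°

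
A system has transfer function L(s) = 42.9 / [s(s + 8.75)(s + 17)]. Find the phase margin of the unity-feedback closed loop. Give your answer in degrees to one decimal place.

Gain crossover: |L(jω)| = 1 at ω ≈ 0.288 rad s⁻¹.
∠L(j0.288) = −90° − arctan(0.288/8.75) − arctan(0.288/17) ≈ -92.86°
PM = 180° + (-92.86°) = 87.14°

87.1°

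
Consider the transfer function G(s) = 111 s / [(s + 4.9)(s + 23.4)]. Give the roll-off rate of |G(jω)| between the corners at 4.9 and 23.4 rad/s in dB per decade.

0 dB/decade

In this band the factors already past their corner are: 1 differentiator zero, pole at 4.9; net slope = 0 dB/decade.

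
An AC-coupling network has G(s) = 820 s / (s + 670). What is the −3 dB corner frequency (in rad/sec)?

670 rad/sec

For a single-pole high-pass, the −3 dB point is at the pole: ω = 670 rad/sec.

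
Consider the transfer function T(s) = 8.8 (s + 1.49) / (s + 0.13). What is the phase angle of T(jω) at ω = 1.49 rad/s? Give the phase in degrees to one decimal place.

-40.0°

∠(j1.49 + 1.49) = arctan(1.49/1.49) = 45.00°
∠(j1.49 + 0.13) = arctan(1.49/0.13) = 85.01°
∠T(j1.49) = 45.00° − 85.01° = -40.01°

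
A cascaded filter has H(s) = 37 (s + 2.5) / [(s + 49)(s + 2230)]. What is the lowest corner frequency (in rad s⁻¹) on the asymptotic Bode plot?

Break frequencies occur at each pole and zero magnitude: 2.5 rad s⁻¹, 49 rad s⁻¹, 2230 rad s⁻¹.
The lowest is 2.5 rad s⁻¹.

2.5 rad s⁻¹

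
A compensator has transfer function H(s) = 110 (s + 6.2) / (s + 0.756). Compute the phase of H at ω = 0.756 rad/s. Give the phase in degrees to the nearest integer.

-38 deg

∠(j0.756 + 6.2) = arctan(0.756/6.2) = 6.95°
∠(j0.756 + 0.756) = arctan(0.756/0.756) = 45.00°
∠H(j0.756) = 6.95° − 45.00° = -38.05°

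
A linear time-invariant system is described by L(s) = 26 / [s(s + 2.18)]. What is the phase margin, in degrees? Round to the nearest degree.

24°

Gain crossover: |L(jω)| = 1 at ω ≈ 4.87 rad/s.
∠L(j4.87) = −90° − arctan(4.87/2.18) ≈ -155.89°
PM = 180° + (-155.89°) = 24.11°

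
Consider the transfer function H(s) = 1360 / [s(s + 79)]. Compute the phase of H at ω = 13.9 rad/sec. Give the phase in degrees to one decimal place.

∠(j13.9 + 79) = arctan(13.9/79) = 9.98°
∠(j13.9) = 90.00°
∠H(j13.9) = − (9.98° + 90.00°) = -99.98°

-100.0°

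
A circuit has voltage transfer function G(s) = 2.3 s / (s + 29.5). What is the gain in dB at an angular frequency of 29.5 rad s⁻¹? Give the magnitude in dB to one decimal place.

|j29.5| = 29.5
|j29.5 + 29.5| = √(29.5² + 29.5²) = 41.72
|G(j29.5)| = 2.3 × 29.5 / 41.72 = 1.6263
20 log₁₀(1.6263) = 4.22 dB

4.2 dB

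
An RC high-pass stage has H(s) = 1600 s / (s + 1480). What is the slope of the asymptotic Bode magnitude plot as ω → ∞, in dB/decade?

With 1 zero and 1 pole, the high-frequency asymptotic slope is 20 × (1 − 1) = 0 dB/decade.

0 dB/decade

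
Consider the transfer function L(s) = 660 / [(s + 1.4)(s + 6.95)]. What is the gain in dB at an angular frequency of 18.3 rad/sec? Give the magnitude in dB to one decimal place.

|j18.3 + 1.4| = √(18.3² + 1.4²) = 18.35
|j18.3 + 6.95| = √(18.3² + 6.95²) = 19.58
|L(j18.3)| = 660 / (18.35 × 19.58) = 1.837
20 log₁₀(1.837) = 5.28 dB

5.3 dB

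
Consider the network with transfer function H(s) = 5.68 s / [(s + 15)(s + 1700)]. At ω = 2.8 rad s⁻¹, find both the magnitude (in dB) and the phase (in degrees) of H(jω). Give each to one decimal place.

|j2.8| = 2.8
|j2.8 + 15| = √(2.8² + 15²) = 15.26
|j2.8 + 1700| = √(2.8² + 1700²) = 1700
|H(j2.8)| = 5.68 × 2.8 / (15.26 × 1700) = 0.0006131
20 log₁₀(0.0006131) = -64.25 dB
∠(j2.8) = 90.00°
∠(j2.8 + 15) = arctan(2.8/15) = 10.57°
∠(j2.8 + 1700) = arctan(2.8/1700) = 0.09°
∠H(j2.8) = 90.00° − (10.57° + 0.09°) = 79.33°

|H| = -64.2 dB, ∠H = 79.3°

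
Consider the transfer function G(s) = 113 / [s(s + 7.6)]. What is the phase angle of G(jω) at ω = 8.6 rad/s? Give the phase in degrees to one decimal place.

-138.5°

∠(j8.6 + 7.6) = arctan(8.6/7.6) = 48.53°
∠(j8.6) = 90.00°
∠G(j8.6) = − (48.53° + 90.00°) = -138.53°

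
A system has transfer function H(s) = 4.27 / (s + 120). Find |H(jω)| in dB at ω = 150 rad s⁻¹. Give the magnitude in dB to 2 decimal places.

|j150 + 120| = √(150² + 120²) = 192.1
|H(j150)| = 4.27 / 192.1 = 0.022229
20 log₁₀(0.022229) = -33.062 dB

-33.06 dB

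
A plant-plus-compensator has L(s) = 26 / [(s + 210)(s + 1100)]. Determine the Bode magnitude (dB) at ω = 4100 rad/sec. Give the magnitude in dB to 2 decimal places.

|j4100 + 210| = √(4100² + 210²) = 4105
|j4100 + 1100| = √(4100² + 1100²) = 4245
|L(j4100)| = 26 / (4105 × 4245) = 1.4919e-06
20 log₁₀(1.4919e-06) = -116.525 dB

-116.53 dB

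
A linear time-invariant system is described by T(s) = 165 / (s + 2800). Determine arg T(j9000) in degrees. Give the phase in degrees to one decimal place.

-72.7 deg

∠(j9000 + 2800) = arctan(9000/2800) = 72.72°
∠T(j9000) = −72.72° = -72.72°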